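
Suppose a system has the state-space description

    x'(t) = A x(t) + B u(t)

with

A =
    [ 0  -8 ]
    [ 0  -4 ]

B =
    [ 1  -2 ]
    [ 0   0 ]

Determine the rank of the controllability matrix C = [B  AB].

1

AB = [[0, 0], [0, 0]]
Controllability matrix C = [B  AB] = [[1, -2, 0, 0], [0, 0, 0, 0]]
Every column of C is a scalar multiple of column 1 = [1, 0] (multipliers 1, -2, 0, 0), so the columns span a one-dimensional space.
C ≠ 0, hence rank(C) = 1.
rank(C) = 1 < n = 2, so the pair (A, B) is not completely controllable.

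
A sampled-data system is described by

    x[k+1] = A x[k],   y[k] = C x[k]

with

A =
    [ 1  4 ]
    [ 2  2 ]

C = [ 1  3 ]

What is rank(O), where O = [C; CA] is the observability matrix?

2

CA = [[7, 10]]
Observability matrix O = [C; CA] = [[1, 3], [7, 10]]
det(O) = 1·10 - 3·7 = 10 - 21 = -11 ≠ 0, so rank(O) = 2.
rank(O) = 2 = n, so the pair (A, C) is completely observable.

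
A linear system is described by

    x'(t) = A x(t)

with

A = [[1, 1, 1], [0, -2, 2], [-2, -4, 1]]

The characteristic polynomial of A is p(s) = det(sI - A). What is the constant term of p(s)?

2

Expand det(sI - A) for the 3×3 matrix.
p(s) = s^3 + 7s + 2.
(Check: constant term = det(-A) = (-1)^3 det A = 2; coefficient of s^2 = -tr A = 0.)
The constant term is 2.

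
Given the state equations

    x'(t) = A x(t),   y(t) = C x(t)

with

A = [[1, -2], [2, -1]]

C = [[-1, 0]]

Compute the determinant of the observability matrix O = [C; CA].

CA = [[-1, 2]]
Observability matrix O = [C; CA] = [[-1, 0], [-1, 2]]
det(O) = (-1)·2 - 0·(-1) = -2 - 0 = -2
Since det(O) ≠ 0, rank(O) = 2 and the system is completely observable.

-2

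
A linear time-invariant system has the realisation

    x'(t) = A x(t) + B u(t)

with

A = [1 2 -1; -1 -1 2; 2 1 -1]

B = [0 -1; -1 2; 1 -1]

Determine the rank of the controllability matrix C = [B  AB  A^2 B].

3

AB = [[-3, 4], [3, -3], [-2, 1]]
A^2B = [[5, -3], [-4, 1], [-1, 4]]
Controllability matrix C = [B  AB  A^2B] = [[0, -1, -3, 4, 5, -3], [-1, 2, 3, -3, -4, 1], [1, -1, -2, 1, -1, 4]]
Take the 3×3 submatrix of C formed by columns 1, 2, 3: [[0, -1, -3], [-1, 2, 3], [1, -1, -2]]. Its determinant is 0·(2·(-2) - 3·(-1)) - (-1)·((-1)·(-2) - 3·1) + (-3)·((-1)·(-1) - 2·1) = 0·(-1) - (-1)·(-1) + (-3)·(-1) = 2 ≠ 0.
So rank(C) ≥ 3; since C has 3 rows, rank(C) = 3.
rank(C) = 3 = n, so the pair (A, B) is completely controllable.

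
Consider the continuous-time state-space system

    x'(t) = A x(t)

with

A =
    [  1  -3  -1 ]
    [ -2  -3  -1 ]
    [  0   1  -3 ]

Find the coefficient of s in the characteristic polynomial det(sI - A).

Expand det(sI - A) for the 3×3 matrix.
p(s) = s^3 + 5s^2 - 2s - 30.
(Check: constant term = det(-A) = (-1)^3 det A = -30; coefficient of s^2 = -tr A = 5.)
The coefficient of s is -2.

-2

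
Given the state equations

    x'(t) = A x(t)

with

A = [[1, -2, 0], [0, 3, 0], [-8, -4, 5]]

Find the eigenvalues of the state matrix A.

1, 3, 5

det(sI - A) = s^3 - (tr A)s^2 + (M11 + M22 + M33)s - det A, where Mii is the 2×2 principal minor of A obtained by deleting row i and column i.
tr A = 1 + 3 + 5 = 9; M11 = 3·5 - 0·(-4) = 15 - 0 = 15; M22 = 1·5 - 0·(-8) = 5 - 0 = 5; M33 = 1·3 - (-2)·0 = 3 - 0 = 3; sum of minors = 23.
det A = 1·(3·5 - 0·(-4)) - (-2)·(0·5 - 0·(-8)) + 0·(0·(-4) - 3·(-8)) = 1·15 - (-2)·0 + 0·24 = 15.
So p(s) = det(sI - A) = s^3 - 9s^2 + 23s - 15.
Rational-root test: any integer root divides -15. Testing small divisors, s = 1 works: p(1) = 1 + (-9) + 23 + (-15) = 0, so (s - 1) is a factor.
Dividing, p(s) = (s - 1)(s^2 - 8s + 15).
Factor s^2 - 8s + 15: two numbers with sum 8 and product 15 are 5 and 3, so s^2 - 8s + 15 = (s - 5)(s - 3).
Hence p(s) = (s - 5) (s - 3) (s - 1), with roots 1, 3, 5.
At least one eigenvalue has non-negative real part, so the system is not asymptotically stable.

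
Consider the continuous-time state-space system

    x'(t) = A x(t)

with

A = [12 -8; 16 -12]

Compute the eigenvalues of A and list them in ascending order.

-4, 4

det(sI - A) = s^2 - (tr A)s + det A, with tr A = 12 + (-12) = 0 and det A = 12·(-12) - (-8)·16 = -144 - (-128) = -16.
So p(s) = det(sI - A) = s^2 - 16.
Factor s^2 - 16: two numbers with sum 0 and product -16 are 4 and -4, so s^2 - 16 = (s - 4)(s + 4).
Hence p(s) = (s - 4) (s + 4), with roots -4, 4.
At least one eigenvalue has non-negative real part, so the system is not asymptotically stable.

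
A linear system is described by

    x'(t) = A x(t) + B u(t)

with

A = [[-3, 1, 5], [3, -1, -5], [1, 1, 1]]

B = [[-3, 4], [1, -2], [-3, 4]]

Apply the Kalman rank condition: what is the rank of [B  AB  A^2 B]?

2

AB = [[-5, 6], [5, -6], [-5, 6]]
A^2B = [[-5, 6], [5, -6], [-5, 6]]
Controllability matrix C = [B  AB  A^2B] = [[-3, 4, -5, 6, -5, 6], [1, -2, 5, -6, 5, -6], [-3, 4, -5, 6, -5, 6]]
The rows r1, r2, r3 of C are linearly dependent: -r1 + r3 = 0 (check each entry), so rank(C) ≤ 2.
The 2×2 minor from rows 1, 2, columns 1, 2 is (-3)·(-2) - 4·1 = 6 - 4 = 2 ≠ 0, so rank(C) = 2.
rank(C) = 2 < n = 3, so the pair (A, B) is not completely controllable.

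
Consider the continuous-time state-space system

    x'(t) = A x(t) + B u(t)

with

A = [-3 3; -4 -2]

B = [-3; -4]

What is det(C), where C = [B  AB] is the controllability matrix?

AB = [[-3], [20]]
Controllability matrix C = [B  AB] = [[-3, -3], [-4, 20]]
det(C) = (-3)·20 - (-3)·(-4) = -60 - 12 = -72
Since det(C) ≠ 0, rank(C) = 2 and the system is completely controllable.

-72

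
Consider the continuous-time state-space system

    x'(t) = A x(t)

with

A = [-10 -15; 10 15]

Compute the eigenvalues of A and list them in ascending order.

0, 5

det(sI - A) = s^2 - (tr A)s + det A, with tr A = (-10) + 15 = 5 and det A = (-10)·15 - (-15)·10 = -150 - (-150) = 0.
So p(s) = det(sI - A) = s^2 - 5s.
Factor s^2 - 5s: two numbers with sum 5 and product 0 are 5 and 0, so s^2 - 5s = s(s - 5).
Hence p(s) = s (s - 5), with roots 0, 5.
At least one eigenvalue has non-negative real part, so the system is not asymptotically stable.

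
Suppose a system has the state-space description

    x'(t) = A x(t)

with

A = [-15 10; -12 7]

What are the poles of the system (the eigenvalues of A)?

-5, -3

det(sI - A) = s^2 - (tr A)s + det A, with tr A = (-15) + 7 = -8 and det A = (-15)·7 - 10·(-12) = -105 - (-120) = 15.
So p(s) = det(sI - A) = s^2 + 8s + 15.
Factor s^2 + 8s + 15: two numbers with sum -8 and product 15 are -3 and -5, so s^2 + 8s + 15 = (s + 3)(s + 5).
Hence p(s) = (s + 3) (s + 5), with roots -5, -3.
All eigenvalues have negative real part, so the system is asymptotically stable.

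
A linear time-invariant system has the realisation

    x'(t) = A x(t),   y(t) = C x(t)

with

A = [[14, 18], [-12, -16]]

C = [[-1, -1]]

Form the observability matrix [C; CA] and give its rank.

1

CA = [[-2, -2]]
Observability matrix O = [C; CA] = [[-1, -1], [-2, -2]]
Every row of O is a scalar multiple of row 1 = [-1, -1] (multipliers 1, 2), so the rows span a one-dimensional space.
O ≠ 0, hence rank(O) = 1.
rank(O) = 1 < n = 2, so the pair (A, C) is not completely observable.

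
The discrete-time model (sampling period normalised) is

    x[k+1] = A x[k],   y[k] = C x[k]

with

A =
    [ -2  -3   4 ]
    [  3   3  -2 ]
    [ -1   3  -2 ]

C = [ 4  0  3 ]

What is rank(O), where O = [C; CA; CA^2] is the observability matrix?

CA = [[-11, -3, 10]]
CA^2 = [[3, 54, -58]]
Observability matrix O = [C; CA; CA^2] = [[4, 0, 3], [-11, -3, 10], [3, 54, -58]]
det(O) = 4·((-3)·(-58) - 10·54) - 0·((-11)·(-58) - 10·3) + 3·((-11)·54 - (-3)·3) = 4·(-366) - 0·608 + 3·(-585) = -3219 ≠ 0, so rank(O) = 3.
rank(O) = 3 = n, so the pair (A, C) is completely observable.

3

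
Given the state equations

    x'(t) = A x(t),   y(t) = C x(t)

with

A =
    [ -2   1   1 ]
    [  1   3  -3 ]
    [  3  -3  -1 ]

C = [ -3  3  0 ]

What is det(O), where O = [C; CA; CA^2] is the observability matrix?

-675

CA = [[9, 6, -12]]
CA^2 = [[-48, 63, 3]]
Observability matrix O = [C; CA; CA^2] = [[-3, 3, 0], [9, 6, -12], [-48, 63, 3]]
Expanding along the first row, det(O) = (-3)·(6·3 - (-12)·63) - 3·(9·3 - (-12)·(-48)) + 0·(9·63 - 6·(-48)) = (-3)·774 - 3·(-549) + 0·855 = -675
Since det(O) ≠ 0, rank(O) = 3 and the system is completely observable.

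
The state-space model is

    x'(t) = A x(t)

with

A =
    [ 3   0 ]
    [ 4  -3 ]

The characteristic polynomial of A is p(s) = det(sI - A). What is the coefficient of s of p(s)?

0

For a 2×2 matrix, det(sI - A) = s^2 - (tr A)s + det A.
tr A = 0, det A = -9.
So p(s) = s^2 - 9.
The coefficient of s is 0.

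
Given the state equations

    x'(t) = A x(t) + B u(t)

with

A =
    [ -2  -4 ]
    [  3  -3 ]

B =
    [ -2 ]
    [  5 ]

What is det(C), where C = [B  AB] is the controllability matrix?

AB = [[-16], [-21]]
Controllability matrix C = [B  AB] = [[-2, -16], [5, -21]]
det(C) = (-2)·(-21) - (-16)·5 = 42 - (-80) = 122
Since det(C) ≠ 0, rank(C) = 2 and the system is completely controllable.

122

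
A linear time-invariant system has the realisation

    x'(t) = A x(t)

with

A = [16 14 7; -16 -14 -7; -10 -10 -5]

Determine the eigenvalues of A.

det(sI - A) = s^3 - (tr A)s^2 + (M11 + M22 + M33)s - det A, where Mii is the 2×2 principal minor of A obtained by deleting row i and column i.
tr A = 16 + (-14) + (-5) = -3; M11 = (-14)·(-5) - (-7)·(-10) = 70 - 70 = 0; M22 = 16·(-5) - 7·(-10) = -80 - (-70) = -10; M33 = 16·(-14) - 14·(-16) = -224 - (-224) = 0; sum of minors = -10.
det A = 16·((-14)·(-5) - (-7)·(-10)) - 14·((-16)·(-5) - (-7)·(-10)) + 7·((-16)·(-10) - (-14)·(-10)) = 16·0 - 14·10 + 7·20 = 0.
So p(s) = det(sI - A) = s^3 + 3s^2 - 10s.
The constant term is 0, so p(s) = s(s^2 + 3s - 10).
Factor s^2 + 3s - 10: two numbers with sum -3 and product -10 are 2 and -5, so s^2 + 3s - 10 = (s - 2)(s + 5).
Hence p(s) = s (s - 2) (s + 5), with roots -5, 0, 2.
At least one eigenvalue has non-negative real part, so the system is not asymptotically stable.

-5, 0, 2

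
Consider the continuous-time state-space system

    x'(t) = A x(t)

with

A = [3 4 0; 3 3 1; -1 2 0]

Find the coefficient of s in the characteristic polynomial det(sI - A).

-5

Expand det(sI - A) for the 3×3 matrix.
p(s) = s^3 - 6s^2 - 5s + 10.
(Check: constant term = det(-A) = (-1)^3 det A = 10; coefficient of s^2 = -tr A = -6.)
The coefficient of s is -5.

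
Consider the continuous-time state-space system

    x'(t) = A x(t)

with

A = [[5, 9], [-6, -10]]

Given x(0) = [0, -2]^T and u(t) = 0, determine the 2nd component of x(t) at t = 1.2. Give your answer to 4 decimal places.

1.1554

det(sI - A) = s^2 - (tr A)s + det A, with tr A = 5 + (-10) = -5 and det A = 5·(-10) - 9·(-6) = -50 - (-54) = 4.
So p(s) = det(sI - A) = s^2 + 5s + 4.
Factor s^2 + 5s + 4: two numbers with sum -5 and product 4 are -1 and -4, so s^2 + 5s + 4 = (s + 1)(s + 4).
Hence p(s) = (s + 1) (s + 4), with roots -4, -1.
The eigenvalues -4, -1 are distinct and real, so A is diagonalisable and x(t) = e^{At} x(0) = V diag(e^{λ_i t}) V^{-1} x(0), where the columns of V are the eigenvectors.
λ = -4: A - (-4)I = [[9, 9], [-6, -6]]. Row 1 gives 9·v1 + 9·v2 = 0, so take v_1 = [-1, 1]^T.
λ = -1: A - (-1)I = [[6, 9], [-6, -9]]. Row 1 gives 6·v1 + 9·v2 = 0, so take v_2 = [-3, 2]^T.
V = [v_1 v_2] = [[-1, -3], [1, 2]] has det V = 1, so V^{-1} = adj(V)/det V = [[2, 3], [-1, -1]].
Modal coordinates z(0) = V^{-1} x(0): 2·0 + 3·(-2) = -6; (-1)·0 + (-1)·(-2) = 2; so z(0) = [-6, 2]^T.
x_2(t) = Σ_i (v_i)_2 · z_i(0) · e^{λ_i t} (row 2 of V times the modal terms).
x_2(1.2) = 1·(-6)·e^{-4·1.2} + 2·2·e^{-1·1.2} = (-6)·0.008230 + 4·0.301194 = 1.1554.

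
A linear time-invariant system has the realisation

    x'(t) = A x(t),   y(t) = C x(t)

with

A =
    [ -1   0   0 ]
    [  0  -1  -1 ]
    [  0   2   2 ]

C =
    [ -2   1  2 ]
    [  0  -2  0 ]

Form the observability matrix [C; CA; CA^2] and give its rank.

3

CA = [[2, 3, 3], [0, 2, 2]]
CA^2 = [[-2, 3, 3], [0, 2, 2]]
Observability matrix O = [C; CA; CA^2] = [[-2, 1, 2], [0, -2, 0], [2, 3, 3], [0, 2, 2], [-2, 3, 3], [0, 2, 2]]
Take the 3×3 submatrix of O formed by rows 1, 2, 3: [[-2, 1, 2], [0, -2, 0], [2, 3, 3]]. Its determinant is (-2)·((-2)·3 - 0·3) - 1·(0·3 - 0·2) + 2·(0·3 - (-2)·2) = (-2)·(-6) - 1·0 + 2·4 = 20 ≠ 0.
So rank(O) ≥ 3; since O has 3 columns, rank(O) = 3.
rank(O) = 3 = n, so the pair (A, C) is completely observable.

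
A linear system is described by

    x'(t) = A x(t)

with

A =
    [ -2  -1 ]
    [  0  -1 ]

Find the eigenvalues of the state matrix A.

-2, -1

det(sI - A) = s^2 - (tr A)s + det A, with tr A = (-2) + (-1) = -3 and det A = (-2)·(-1) - (-1)·0 = 2 - 0 = 2.
So p(s) = det(sI - A) = s^2 + 3s + 2.
Factor s^2 + 3s + 2: two numbers with sum -3 and product 2 are -1 and -2, so s^2 + 3s + 2 = (s + 1)(s + 2).
Hence p(s) = (s + 1) (s + 2), with roots -2, -1.
All eigenvalues have negative real part, so the system is asymptotically stable.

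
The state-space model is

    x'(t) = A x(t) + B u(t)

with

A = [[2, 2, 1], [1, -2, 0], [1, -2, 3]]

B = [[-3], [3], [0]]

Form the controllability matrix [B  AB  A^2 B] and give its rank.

2

AB = [[0], [-9], [-9]]
A^2B = [[-27], [18], [-9]]
Controllability matrix C = [B  AB  A^2B] = [[-3, 0, -27], [3, -9, 18], [0, -9, -9]]
The rows r1, r2, r3 of C are linearly dependent: -r1 - r2 + r3 = 0 (check each entry), so rank(C) ≤ 2.
The 2×2 minor from rows 1, 2, columns 1, 2 is (-3)·(-9) - 0·3 = 27 - 0 = 27 ≠ 0, so rank(C) = 2.
rank(C) = 2 < n = 3, so the pair (A, B) is not completely controllable.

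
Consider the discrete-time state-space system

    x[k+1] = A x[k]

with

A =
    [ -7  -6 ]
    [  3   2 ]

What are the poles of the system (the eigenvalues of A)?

det(zI - A) = z^2 - (tr A)z + det A, with tr A = (-7) + 2 = -5 and det A = (-7)·2 - (-6)·3 = -14 - (-18) = 4.
So p(z) = det(zI - A) = z^2 + 5z + 4.
Factor z^2 + 5z + 4: two numbers with sum -5 and product 4 are -1 and -4, so z^2 + 5z + 4 = (z + 1)(z + 4).
Hence p(z) = (z + 1) (z + 4), with roots -4, -1.

-4, -1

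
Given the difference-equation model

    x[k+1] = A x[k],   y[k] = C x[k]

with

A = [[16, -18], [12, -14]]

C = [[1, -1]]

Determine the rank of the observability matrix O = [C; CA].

1

CA = [[4, -4]]
Observability matrix O = [C; CA] = [[1, -1], [4, -4]]
Every row of O is a scalar multiple of row 1 = [1, -1] (multipliers 1, 4), so the rows span a one-dimensional space.
O ≠ 0, hence rank(O) = 1.
rank(O) = 1 < n = 2, so the pair (A, C) is not completely observable.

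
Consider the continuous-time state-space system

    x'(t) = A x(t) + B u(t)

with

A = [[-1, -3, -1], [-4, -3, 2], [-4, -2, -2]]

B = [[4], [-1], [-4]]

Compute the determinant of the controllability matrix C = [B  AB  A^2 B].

AB = [[3], [-21], [-6]]
A^2B = [[66], [39], [42]]
Controllability matrix C = [B  AB  A^2B] = [[4, 3, 66], [-1, -21, 39], [-4, -6, 42]]
Expanding along the first row, det(C) = 4·((-21)·42 - 39·(-6)) - 3·((-1)·42 - 39·(-4)) + 66·((-1)·(-6) - (-21)·(-4)) = 4·(-648) - 3·114 + 66·(-78) = -8082
Since det(C) ≠ 0, rank(C) = 3 and the system is completely controllable.

-8082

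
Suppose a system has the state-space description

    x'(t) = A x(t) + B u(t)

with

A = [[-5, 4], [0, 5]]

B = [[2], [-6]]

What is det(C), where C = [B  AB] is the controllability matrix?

AB = [[-34], [-30]]
Controllability matrix C = [B  AB] = [[2, -34], [-6, -30]]
det(C) = 2·(-30) - (-34)·(-6) = -60 - 204 = -264
Since det(C) ≠ 0, rank(C) = 2 and the system is completely controllable.

-264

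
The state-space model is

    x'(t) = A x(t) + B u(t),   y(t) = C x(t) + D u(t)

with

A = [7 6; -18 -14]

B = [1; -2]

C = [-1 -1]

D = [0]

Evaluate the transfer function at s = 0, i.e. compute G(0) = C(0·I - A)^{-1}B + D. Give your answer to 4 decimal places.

0.2000

G(0) = C(-A)^{-1}B + D = -C A^{-1} B + D.
det A = 10, so A^{-1} = (1/10)·adj(A) = [[-7/5, -3/5], [9/5, 7/10]]
A^{-1} B = [-1/5, 2/5]^T
C A^{-1} B = -1/5
G(0) = D - C A^{-1} B = 0 - (-1/5) = 1/5 ≈ 0.2000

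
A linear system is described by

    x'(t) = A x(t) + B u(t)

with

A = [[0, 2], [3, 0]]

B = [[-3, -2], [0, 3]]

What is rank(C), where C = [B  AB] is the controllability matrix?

2

AB = [[0, 6], [-9, -6]]
Controllability matrix C = [B  AB] = [[-3, -2, 0, 6], [0, 3, -9, -6]]
Take the 2×2 submatrix of C formed by columns 1, 2: [[-3, -2], [0, 3]]. Its determinant is (-3)·3 - (-2)·0 = -9 - 0 = -9 ≠ 0.
So rank(C) ≥ 2; since C has 2 rows, rank(C) = 2.
rank(C) = 2 = n, so the pair (A, B) is completely controllable.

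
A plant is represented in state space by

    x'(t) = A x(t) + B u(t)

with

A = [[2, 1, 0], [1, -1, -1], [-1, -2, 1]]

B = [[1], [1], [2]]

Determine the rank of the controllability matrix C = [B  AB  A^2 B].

AB = [[3], [-2], [-1]]
A^2B = [[4], [6], [0]]
Controllability matrix C = [B  AB  A^2B] = [[1, 3, 4], [1, -2, 6], [2, -1, 0]]
det(C) = 1·((-2)·0 - 6·(-1)) - 3·(1·0 - 6·2) + 4·(1·(-1) - (-2)·2) = 1·6 - 3·(-12) + 4·3 = 54 ≠ 0, so rank(C) = 3.
rank(C) = 3 = n, so the pair (A, B) is completely controllable.

3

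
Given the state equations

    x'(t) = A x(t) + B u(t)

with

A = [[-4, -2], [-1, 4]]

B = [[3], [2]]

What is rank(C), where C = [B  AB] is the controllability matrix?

2

AB = [[-16], [5]]
Controllability matrix C = [B  AB] = [[3, -16], [2, 5]]
det(C) = 3·5 - (-16)·2 = 15 - (-32) = 47 ≠ 0, so rank(C) = 2.
rank(C) = 2 = n, so the pair (A, B) is completely controllable.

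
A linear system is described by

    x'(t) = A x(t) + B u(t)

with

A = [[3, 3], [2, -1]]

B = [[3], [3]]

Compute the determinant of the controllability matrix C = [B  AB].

-45

AB = [[18], [3]]
Controllability matrix C = [B  AB] = [[3, 18], [3, 3]]
det(C) = 3·3 - 18·3 = 9 - 54 = -45
Since det(C) ≠ 0, rank(C) = 2 and the system is completely controllable.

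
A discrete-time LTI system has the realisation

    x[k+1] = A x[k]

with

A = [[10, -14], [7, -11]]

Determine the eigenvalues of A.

det(zI - A) = z^2 - (tr A)z + det A, with tr A = 10 + (-11) = -1 and det A = 10·(-11) - (-14)·7 = -110 - (-98) = -12.
So p(z) = det(zI - A) = z^2 + z - 12.
Factor z^2 + z - 12: two numbers with sum -1 and product -12 are 3 and -4, so z^2 + z - 12 = (z - 3)(z + 4).
Hence p(z) = (z - 3) (z + 4), with roots -4, 3.

-4, 3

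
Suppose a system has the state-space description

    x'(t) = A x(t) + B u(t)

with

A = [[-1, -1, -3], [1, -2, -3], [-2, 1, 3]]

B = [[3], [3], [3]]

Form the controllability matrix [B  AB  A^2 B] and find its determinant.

1377

AB = [[-15], [-12], [6]]
A^2B = [[9], [-9], [36]]
Controllability matrix C = [B  AB  A^2B] = [[3, -15, 9], [3, -12, -9], [3, 6, 36]]
Expanding along the first row, det(C) = 3·((-12)·36 - (-9)·6) - (-15)·(3·36 - (-9)·3) + 9·(3·6 - (-12)·3) = 3·(-378) - (-15)·135 + 9·54 = 1377
Since det(C) ≠ 0, rank(C) = 3 and the system is completely controllable.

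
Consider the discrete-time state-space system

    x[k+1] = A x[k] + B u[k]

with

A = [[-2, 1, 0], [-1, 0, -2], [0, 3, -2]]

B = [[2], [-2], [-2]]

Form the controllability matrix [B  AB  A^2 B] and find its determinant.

192

AB = [[-6], [2], [-2]]
A^2B = [[14], [10], [10]]
Controllability matrix C = [B  AB  A^2B] = [[2, -6, 14], [-2, 2, 10], [-2, -2, 10]]
Expanding along the first row, det(C) = 2·(2·10 - 10·(-2)) - (-6)·((-2)·10 - 10·(-2)) + 14·((-2)·(-2) - 2·(-2)) = 2·40 - (-6)·0 + 14·8 = 192
Since det(C) ≠ 0, rank(C) = 3 and the system is completely controllable.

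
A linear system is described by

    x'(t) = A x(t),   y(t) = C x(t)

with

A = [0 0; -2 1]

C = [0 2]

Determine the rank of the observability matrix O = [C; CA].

2

CA = [[-4, 2]]
Observability matrix O = [C; CA] = [[0, 2], [-4, 2]]
det(O) = 0·2 - 2·(-4) = 0 - (-8) = 8 ≠ 0, so rank(O) = 2.
rank(O) = 2 = n, so the pair (A, C) is completely observable.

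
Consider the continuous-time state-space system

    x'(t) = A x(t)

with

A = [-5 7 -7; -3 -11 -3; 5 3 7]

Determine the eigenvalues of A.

det(sI - A) = s^3 - (tr A)s^2 + (M11 + M22 + M33)s - det A, where Mii is the 2×2 principal minor of A obtained by deleting row i and column i.
tr A = (-5) + (-11) + 7 = -9; M11 = (-11)·7 - (-3)·3 = -77 - (-9) = -68; M22 = (-5)·7 - (-7)·5 = -35 - (-35) = 0; M33 = (-5)·(-11) - 7·(-3) = 55 - (-21) = 76; sum of minors = 8.
det A = (-5)·((-11)·7 - (-3)·3) - 7·((-3)·7 - (-3)·5) + (-7)·((-3)·3 - (-11)·5) = (-5)·(-68) - 7·(-6) + (-7)·46 = 60.
So p(s) = det(sI - A) = s^3 + 9s^2 + 8s - 60.
Rational-root test: any integer root divides -60. Testing small divisors, s = 2 works: p(2) = 8 + 36 + 16 + (-60) = 0, so (s - 2) is a factor.
Dividing, p(s) = (s - 2)(s^2 + 11s + 30).
Factor s^2 + 11s + 30: two numbers with sum -11 and product 30 are -5 and -6, so s^2 + 11s + 30 = (s + 5)(s + 6).
Hence p(s) = (s - 2) (s + 5) (s + 6), with roots -6, -5, 2.
At least one eigenvalue has non-negative real part, so the system is not asymptotically stable.

-6, -5, 2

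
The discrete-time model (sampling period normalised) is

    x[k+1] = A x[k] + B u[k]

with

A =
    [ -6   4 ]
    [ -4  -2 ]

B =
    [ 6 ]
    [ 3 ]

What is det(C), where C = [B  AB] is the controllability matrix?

-108

AB = [[-24], [-30]]
Controllability matrix C = [B  AB] = [[6, -24], [3, -30]]
det(C) = 6·(-30) - (-24)·3 = -180 - (-72) = -108
Since det(C) ≠ 0, rank(C) = 2 and the system is completely controllable.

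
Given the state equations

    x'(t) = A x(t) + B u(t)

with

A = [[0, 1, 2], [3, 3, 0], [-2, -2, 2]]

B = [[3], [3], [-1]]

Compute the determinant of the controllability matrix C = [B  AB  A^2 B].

AB = [[1], [18], [-14]]
A^2B = [[-10], [57], [-66]]
Controllability matrix C = [B  AB  A^2B] = [[3, 1, -10], [3, 18, 57], [-1, -14, -66]]
Expanding along the first row, det(C) = 3·(18·(-66) - 57·(-14)) - 1·(3·(-66) - 57·(-1)) + (-10)·(3·(-14) - 18·(-1)) = 3·(-390) - 1·(-141) + (-10)·(-24) = -789
Since det(C) ≠ 0, rank(C) = 3 and the system is completely controllable.

-789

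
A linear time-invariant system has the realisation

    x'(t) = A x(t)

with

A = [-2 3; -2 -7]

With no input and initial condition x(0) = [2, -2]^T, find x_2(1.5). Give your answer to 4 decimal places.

det(sI - A) = s^2 - (tr A)s + det A, with tr A = (-2) + (-7) = -9 and det A = (-2)·(-7) - 3·(-2) = 14 - (-6) = 20.
So p(s) = det(sI - A) = s^2 + 9s + 20.
Factor s^2 + 9s + 20: two numbers with sum -9 and product 20 are -4 and -5, so s^2 + 9s + 20 = (s + 4)(s + 5).
Hence p(s) = (s + 4) (s + 5), with roots -5, -4.
The eigenvalues -5, -4 are distinct and real, so A is diagonalisable and x(t) = e^{At} x(0) = V diag(e^{λ_i t}) V^{-1} x(0), where the columns of V are the eigenvectors.
λ = -5: A - (-5)I = [[3, 3], [-2, -2]]. Row 1 gives 3·v1 + 3·v2 = 0, so take v_1 = [-1, 1]^T.
λ = -4: A - (-4)I = [[2, 3], [-2, -3]]. Row 1 gives 2·v1 + 3·v2 = 0, so take v_2 = [3, -2]^T.
V = [v_1 v_2] = [[-1, 3], [1, -2]] has det V = -1, so V^{-1} = adj(V)/det V = [[2, 3], [1, 1]].
Modal coordinates z(0) = V^{-1} x(0): 2·2 + 3·(-2) = -2; 1·2 + 1·(-2) = 0; so z(0) = [-2, 0]^T.
x_2(t) = Σ_i (v_i)_2 · z_i(0) · e^{λ_i t} (row 2 of V times the modal terms).
x_2(1.5) = 1·(-2)·e^{-5·1.5} + (-2)·0·e^{-4·1.5} = (-2)·0.000553 + 0·0.002479 = -0.0011.

-0.0011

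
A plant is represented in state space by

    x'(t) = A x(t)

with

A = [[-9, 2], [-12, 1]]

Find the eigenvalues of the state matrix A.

-5, -3

det(sI - A) = s^2 - (tr A)s + det A, with tr A = (-9) + 1 = -8 and det A = (-9)·1 - 2·(-12) = -9 - (-24) = 15.
So p(s) = det(sI - A) = s^2 + 8s + 15.
Factor s^2 + 8s + 15: two numbers with sum -8 and product 15 are -3 and -5, so s^2 + 8s + 15 = (s + 3)(s + 5).
Hence p(s) = (s + 3) (s + 5), with roots -5, -3.
All eigenvalues have negative real part, so the system is asymptotically stable.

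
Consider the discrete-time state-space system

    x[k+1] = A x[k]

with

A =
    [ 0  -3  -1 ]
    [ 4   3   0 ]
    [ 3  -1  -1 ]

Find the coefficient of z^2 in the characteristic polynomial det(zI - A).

-2

Expand det(zI - A) for the 3×3 matrix.
p(z) = z^3 - 2z^2 + 12z - 1.
(Check: constant term = det(-A) = (-1)^3 det A = -1; coefficient of z^2 = -tr A = -2.)
The coefficient of z^2 is -2.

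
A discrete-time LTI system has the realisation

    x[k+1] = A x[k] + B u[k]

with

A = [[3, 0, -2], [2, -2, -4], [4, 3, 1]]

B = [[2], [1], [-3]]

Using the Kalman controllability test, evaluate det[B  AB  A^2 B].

AB = [[12], [14], [8]]
A^2B = [[20], [-36], [98]]
Controllability matrix C = [B  AB  A^2B] = [[2, 12, 20], [1, 14, -36], [-3, 8, 98]]
Expanding along the first row, det(C) = 2·(14·98 - (-36)·8) - 12·(1·98 - (-36)·(-3)) + 20·(1·8 - 14·(-3)) = 2·1660 - 12·(-10) + 20·50 = 4440
Since det(C) ≠ 0, rank(C) = 3 and the system is completely controllable.

4440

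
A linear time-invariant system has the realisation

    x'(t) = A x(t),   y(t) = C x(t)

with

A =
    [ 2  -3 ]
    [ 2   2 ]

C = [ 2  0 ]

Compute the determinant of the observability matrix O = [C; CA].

CA = [[4, -6]]
Observability matrix O = [C; CA] = [[2, 0], [4, -6]]
det(O) = 2·(-6) - 0·4 = -12 - 0 = -12
Since det(O) ≠ 0, rank(O) = 2 and the system is completely observable.

-12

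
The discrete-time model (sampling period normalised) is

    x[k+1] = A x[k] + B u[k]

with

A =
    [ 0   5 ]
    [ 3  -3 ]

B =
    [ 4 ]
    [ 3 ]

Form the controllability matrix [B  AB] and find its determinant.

-33

AB = [[15], [3]]
Controllability matrix C = [B  AB] = [[4, 15], [3, 3]]
det(C) = 4·3 - 15·3 = 12 - 45 = -33
Since det(C) ≠ 0, rank(C) = 2 and the system is completely controllable.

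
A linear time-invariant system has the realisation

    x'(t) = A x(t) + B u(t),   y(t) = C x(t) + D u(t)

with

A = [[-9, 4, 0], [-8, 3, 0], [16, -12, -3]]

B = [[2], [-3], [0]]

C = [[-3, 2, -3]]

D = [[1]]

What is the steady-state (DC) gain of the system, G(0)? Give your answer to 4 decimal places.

G(0) = C(-A)^{-1}B + D = -C A^{-1} B + D.
det A = -15, so A^{-1} = (1/-15)·adj(A) = [[3/5, -4/5, 0], [8/5, -9/5, 0], [-16/5, 44/15, -1/3]]
A^{-1} B = [18/5, 43/5, -76/5]^T
C A^{-1} B = 52
G(0) = D - C A^{-1} B = 1 - (52) = -51

-51.0000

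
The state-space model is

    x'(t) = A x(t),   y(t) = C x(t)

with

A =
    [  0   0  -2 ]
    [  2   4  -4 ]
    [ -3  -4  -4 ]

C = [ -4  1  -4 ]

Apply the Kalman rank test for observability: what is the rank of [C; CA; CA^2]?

CA = [[14, 20, 20]]
CA^2 = [[-20, 0, -188]]
Observability matrix O = [C; CA; CA^2] = [[-4, 1, -4], [14, 20, 20], [-20, 0, -188]]
det(O) = (-4)·(20·(-188) - 20·0) - 1·(14·(-188) - 20·(-20)) + (-4)·(14·0 - 20·(-20)) = (-4)·(-3760) - 1·(-2232) + (-4)·400 = 15672 ≠ 0, so rank(O) = 3.
rank(O) = 3 = n, so the pair (A, C) is completely observable.

3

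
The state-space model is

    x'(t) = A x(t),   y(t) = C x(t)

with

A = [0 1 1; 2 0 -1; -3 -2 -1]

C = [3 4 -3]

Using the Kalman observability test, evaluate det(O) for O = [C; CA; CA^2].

CA = [[17, 9, 2]]
CA^2 = [[12, 13, 6]]
Observability matrix O = [C; CA; CA^2] = [[3, 4, -3], [17, 9, 2], [12, 13, 6]]
Expanding along the first row, det(O) = 3·(9·6 - 2·13) - 4·(17·6 - 2·12) + (-3)·(17·13 - 9·12) = 3·28 - 4·78 + (-3)·113 = -567
Since det(O) ≠ 0, rank(O) = 3 and the system is completely observable.

-567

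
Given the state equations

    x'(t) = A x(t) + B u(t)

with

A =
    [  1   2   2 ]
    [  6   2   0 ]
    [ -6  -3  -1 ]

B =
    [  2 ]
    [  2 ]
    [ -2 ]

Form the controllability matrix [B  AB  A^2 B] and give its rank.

2

AB = [[2], [16], [-16]]
A^2B = [[2], [44], [-44]]
Controllability matrix C = [B  AB  A^2B] = [[2, 2, 2], [2, 16, 44], [-2, -16, -44]]
The rows r1, r2, r3 of C are linearly dependent: r2 + r3 = 0 (check each entry), so rank(C) ≤ 2.
The 2×2 minor from rows 1, 2, columns 1, 2 is 2·16 - 2·2 = 32 - 4 = 28 ≠ 0, so rank(C) = 2.
rank(C) = 2 < n = 3, so the pair (A, B) is not completely controllable.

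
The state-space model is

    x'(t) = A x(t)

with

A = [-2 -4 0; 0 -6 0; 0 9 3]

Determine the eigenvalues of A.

det(sI - A) = s^3 - (tr A)s^2 + (M11 + M22 + M33)s - det A, where Mii is the 2×2 principal minor of A obtained by deleting row i and column i.
tr A = (-2) + (-6) + 3 = -5; M11 = (-6)·3 - 0·9 = -18 - 0 = -18; M22 = (-2)·3 - 0·0 = -6 - 0 = -6; M33 = (-2)·(-6) - (-4)·0 = 12 - 0 = 12; sum of minors = -12.
det A = (-2)·((-6)·3 - 0·9) - (-4)·(0·3 - 0·0) + 0·(0·9 - (-6)·0) = (-2)·(-18) - (-4)·0 + 0·0 = 36.
So p(s) = det(sI - A) = s^3 + 5s^2 - 12s - 36.
Rational-root test: any integer root divides -36. Testing small divisors, s = -2 works: p(-2) = -8 + 20 + 24 + (-36) = 0, so (s + 2) is a factor.
Dividing, p(s) = (s + 2)(s^2 + 3s - 18).
Factor s^2 + 3s - 18: two numbers with sum -3 and product -18 are 3 and -6, so s^2 + 3s - 18 = (s - 3)(s + 6).
Hence p(s) = (s - 3) (s + 2) (s + 6), with roots -6, -2, 3.
At least one eigenvalue has non-negative real part, so the system is not asymptotically stable.

-6, -2, 3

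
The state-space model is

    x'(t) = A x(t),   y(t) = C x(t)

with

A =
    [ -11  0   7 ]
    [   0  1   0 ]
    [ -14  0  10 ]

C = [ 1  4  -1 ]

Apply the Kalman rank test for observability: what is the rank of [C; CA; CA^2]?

2

CA = [[3, 4, -3]]
CA^2 = [[9, 4, -9]]
Observability matrix O = [C; CA; CA^2] = [[1, 4, -1], [3, 4, -3], [9, 4, -9]]
The columns c1, c2, c3 of O are linearly dependent: c1 + c3 = 0 (check each entry), so rank(O) ≤ 2.
The 2×2 minor from rows 1, 2, columns 1, 2 is 1·4 - 4·3 = 4 - 12 = -8 ≠ 0, so rank(O) = 2.
rank(O) = 2 < n = 3, so the pair (A, C) is not completely observable.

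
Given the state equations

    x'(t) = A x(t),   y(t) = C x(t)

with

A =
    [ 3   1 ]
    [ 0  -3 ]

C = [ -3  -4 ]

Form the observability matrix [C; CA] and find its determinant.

CA = [[-9, 9]]
Observability matrix O = [C; CA] = [[-3, -4], [-9, 9]]
det(O) = (-3)·9 - (-4)·(-9) = -27 - 36 = -63
Since det(O) ≠ 0, rank(O) = 2 and the system is completely observable.

-63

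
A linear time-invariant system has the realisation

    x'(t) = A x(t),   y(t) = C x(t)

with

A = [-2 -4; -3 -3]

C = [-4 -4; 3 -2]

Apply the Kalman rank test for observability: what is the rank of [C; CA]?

CA = [[20, 28], [0, -6]]
Observability matrix O = [C; CA] = [[-4, -4], [3, -2], [20, 28], [0, -6]]
Take the 2×2 submatrix of O formed by rows 1, 2: [[-4, -4], [3, -2]]. Its determinant is (-4)·(-2) - (-4)·3 = 8 - (-12) = 20 ≠ 0.
So rank(O) ≥ 2; since O has 2 columns, rank(O) = 2.
rank(O) = 2 = n, so the pair (A, C) is completely observable.

2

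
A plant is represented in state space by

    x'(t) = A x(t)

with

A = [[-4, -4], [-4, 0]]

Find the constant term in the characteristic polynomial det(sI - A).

-16

For a 2×2 matrix, det(sI - A) = s^2 - (tr A)s + det A.
tr A = -4, det A = -16.
So p(s) = s^2 + 4s - 16.
The constant term is -16.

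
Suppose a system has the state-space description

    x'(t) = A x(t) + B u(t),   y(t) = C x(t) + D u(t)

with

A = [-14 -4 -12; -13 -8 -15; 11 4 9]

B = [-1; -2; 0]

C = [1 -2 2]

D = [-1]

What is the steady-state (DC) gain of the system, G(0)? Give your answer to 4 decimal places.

-3.1667

G(0) = C(-A)^{-1}B + D = -C A^{-1} B + D.
det A = -72, so A^{-1} = (1/-72)·adj(A) = [[1/6, 1/6, 1/2], [2/3, -1/12, 3/4], [-1/2, -1/6, -5/6]]
A^{-1} B = [-1/2, -1/2, 5/6]^T
C A^{-1} B = 13/6
G(0) = D - C A^{-1} B = -1 - (13/6) = -19/6 ≈ -3.1667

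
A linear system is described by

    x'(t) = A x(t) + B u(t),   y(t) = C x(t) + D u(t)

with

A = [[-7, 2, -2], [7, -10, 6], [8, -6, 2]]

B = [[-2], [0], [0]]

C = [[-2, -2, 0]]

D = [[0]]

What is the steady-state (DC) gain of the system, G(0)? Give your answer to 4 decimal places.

G(0) = C(-A)^{-1}B + D = -C A^{-1} B + D.
det A = -120, so A^{-1} = (1/-120)·adj(A) = [[-2/15, -1/15, 1/15], [-17/60, -1/60, -7/30], [-19/60, 13/60, -7/15]]
A^{-1} B = [4/15, 17/30, 19/30]^T
C A^{-1} B = -5/3
G(0) = D - C A^{-1} B = 0 - (-5/3) = 5/3 ≈ 1.6667

1.6667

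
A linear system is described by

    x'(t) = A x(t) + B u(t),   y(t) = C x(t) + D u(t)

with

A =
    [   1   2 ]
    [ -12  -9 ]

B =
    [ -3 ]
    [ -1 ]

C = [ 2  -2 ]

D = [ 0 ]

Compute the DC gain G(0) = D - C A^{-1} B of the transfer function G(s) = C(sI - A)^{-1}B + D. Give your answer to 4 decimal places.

-8.8000

G(0) = C(-A)^{-1}B + D = -C A^{-1} B + D.
det A = 15, so A^{-1} = (1/15)·adj(A) = [[-3/5, -2/15], [4/5, 1/15]]
A^{-1} B = [29/15, -37/15]^T
C A^{-1} B = 44/5
G(0) = D - C A^{-1} B = 0 - (44/5) = -44/5 ≈ -8.8000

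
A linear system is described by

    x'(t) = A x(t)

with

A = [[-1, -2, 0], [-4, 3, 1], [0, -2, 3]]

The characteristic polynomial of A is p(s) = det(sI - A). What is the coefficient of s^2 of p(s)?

-5

Expand det(sI - A) for the 3×3 matrix.
p(s) = s^3 - 5s^2 - 3s + 35.
(Check: constant term = det(-A) = (-1)^3 det A = 35; coefficient of s^2 = -tr A = -5.)
The coefficient of s^2 is -5.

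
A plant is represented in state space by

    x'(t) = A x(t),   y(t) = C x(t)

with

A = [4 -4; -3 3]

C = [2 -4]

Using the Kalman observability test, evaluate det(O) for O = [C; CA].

40

CA = [[20, -20]]
Observability matrix O = [C; CA] = [[2, -4], [20, -20]]
det(O) = 2·(-20) - (-4)·20 = -40 - (-80) = 40
Since det(O) ≠ 0, rank(O) = 2 and the system is completely observable.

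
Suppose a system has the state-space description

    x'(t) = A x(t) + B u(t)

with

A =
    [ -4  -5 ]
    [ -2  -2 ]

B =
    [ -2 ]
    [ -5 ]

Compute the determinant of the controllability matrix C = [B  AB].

AB = [[33], [14]]
Controllability matrix C = [B  AB] = [[-2, 33], [-5, 14]]
det(C) = (-2)·14 - 33·(-5) = -28 - (-165) = 137
Since det(C) ≠ 0, rank(C) = 2 and the system is completely controllable.

137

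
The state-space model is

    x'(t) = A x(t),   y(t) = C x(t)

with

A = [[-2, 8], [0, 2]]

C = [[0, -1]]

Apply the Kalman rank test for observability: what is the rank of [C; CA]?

1

CA = [[0, -2]]
Observability matrix O = [C; CA] = [[0, -1], [0, -2]]
Every row of O is a scalar multiple of row 1 = [0, -1] (multipliers 1, 2), so the rows span a one-dimensional space.
O ≠ 0, hence rank(O) = 1.
rank(O) = 1 < n = 2, so the pair (A, C) is not completely observable.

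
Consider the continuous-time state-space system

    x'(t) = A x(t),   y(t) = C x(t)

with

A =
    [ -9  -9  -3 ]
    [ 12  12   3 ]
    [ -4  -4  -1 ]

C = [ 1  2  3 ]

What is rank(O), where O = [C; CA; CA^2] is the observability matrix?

2

CA = [[3, 3, 0]]
CA^2 = [[9, 9, 0]]
Observability matrix O = [C; CA; CA^2] = [[1, 2, 3], [3, 3, 0], [9, 9, 0]]
The columns c1, c2, c3 of O are linearly dependent: 3·c1 - 3·c2 + c3 = 0 (check each entry), so rank(O) ≤ 2.
The 2×2 minor from rows 1, 2, columns 1, 2 is 1·3 - 2·3 = 3 - 6 = -3 ≠ 0, so rank(O) = 2.
rank(O) = 2 < n = 3, so the pair (A, C) is not completely observable.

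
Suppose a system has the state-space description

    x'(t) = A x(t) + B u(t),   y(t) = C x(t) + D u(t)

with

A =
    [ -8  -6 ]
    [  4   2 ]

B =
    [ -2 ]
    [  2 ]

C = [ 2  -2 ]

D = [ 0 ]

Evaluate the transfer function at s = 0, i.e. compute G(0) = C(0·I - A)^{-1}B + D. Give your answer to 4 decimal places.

G(0) = C(-A)^{-1}B + D = -C A^{-1} B + D.
det A = 8, so A^{-1} = (1/8)·adj(A) = [[1/4, 3/4], [-1/2, -1]]
A^{-1} B = [1, -1]^T
C A^{-1} B = 4
G(0) = D - C A^{-1} B = 0 - (4) = -4

-4.0000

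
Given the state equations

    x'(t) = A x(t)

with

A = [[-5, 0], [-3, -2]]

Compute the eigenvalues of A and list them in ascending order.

-5, -2

det(sI - A) = s^2 - (tr A)s + det A, with tr A = (-5) + (-2) = -7 and det A = (-5)·(-2) - 0·(-3) = 10 - 0 = 10.
So p(s) = det(sI - A) = s^2 + 7s + 10.
Factor s^2 + 7s + 10: two numbers with sum -7 and product 10 are -2 and -5, so s^2 + 7s + 10 = (s + 2)(s + 5).
Hence p(s) = (s + 2) (s + 5), with roots -5, -2.
All eigenvalues have negative real part, so the system is asymptotically stable.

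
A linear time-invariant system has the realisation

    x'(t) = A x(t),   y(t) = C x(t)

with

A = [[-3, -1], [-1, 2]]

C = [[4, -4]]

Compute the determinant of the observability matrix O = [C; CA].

-80

CA = [[-8, -12]]
Observability matrix O = [C; CA] = [[4, -4], [-8, -12]]
det(O) = 4·(-12) - (-4)·(-8) = -48 - 32 = -80
Since det(O) ≠ 0, rank(O) = 2 and the system is completely observable.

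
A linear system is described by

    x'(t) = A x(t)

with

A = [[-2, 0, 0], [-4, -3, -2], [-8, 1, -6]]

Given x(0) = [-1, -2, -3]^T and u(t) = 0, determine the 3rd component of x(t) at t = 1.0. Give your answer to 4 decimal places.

0.2717

det(sI - A) = s^3 - (tr A)s^2 + (M11 + M22 + M33)s - det A, where Mii is the 2×2 principal minor of A obtained by deleting row i and column i.
tr A = (-2) + (-3) + (-6) = -11; M11 = (-3)·(-6) - (-2)·1 = 18 - (-2) = 20; M22 = (-2)·(-6) - 0·(-8) = 12 - 0 = 12; M33 = (-2)·(-3) - 0·(-4) = 6 - 0 = 6; sum of minors = 38.
det A = (-2)·((-3)·(-6) - (-2)·1) - 0·((-4)·(-6) - (-2)·(-8)) + 0·((-4)·1 - (-3)·(-8)) = (-2)·20 - 0·8 + 0·(-28) = -40.
So p(s) = det(sI - A) = s^3 + 11s^2 + 38s + 40.
Rational-root test: any integer root divides 40. Testing small divisors, s = -2 works: p(-2) = -8 + 44 + (-76) + 40 = 0, so (s + 2) is a factor.
Dividing, p(s) = (s + 2)(s^2 + 9s + 20).
Factor s^2 + 9s + 20: two numbers with sum -9 and product 20 are -4 and -5, so s^2 + 9s + 20 = (s + 4)(s + 5).
Hence p(s) = (s + 2) (s + 4) (s + 5), with roots -5, -4, -2.
The eigenvalues -5, -4, -2 are distinct and real, so A is diagonalisable and x(t) = e^{At} x(0) = V diag(e^{λ_i t}) V^{-1} x(0), where the columns of V are the eigenvectors.
λ = -5: A - (-5)I = [[3, 0, 0], [-4, 2, -2], [-8, 1, -1]]. v must be orthogonal to every row; (row 1) × (row 2) = [0, 6, 6], so take v_1 = [0, 1, 1]^T.
λ = -4: A - (-4)I = [[2, 0, 0], [-4, 1, -2], [-8, 1, -2]]. v must be orthogonal to every row; (row 1) × (row 2) = [0, 4, 2], so take v_2 = [0, 2, 1]^T.
λ = -2: A - (-2)I = [[0, 0, 0], [-4, -1, -2], [-8, 1, -4]]. v must be orthogonal to every row; (row 2) × (row 3) = [6, 0, -12], so take v_3 = [1, 0, -2]^T.
V = [v_1 v_2 v_3] = [[0, 0, 1], [1, 2, 0], [1, 1, -2]] has det V = -1, so V^{-1} = adj(V)/det V = [[4, -1, 2], [-2, 1, -1], [1, 0, 0]].
Modal coordinates z(0) = V^{-1} x(0): 4·(-1) + (-1)·(-2) + 2·(-3) = -8; (-2)·(-1) + 1·(-2) + (-1)·(-3) = 3; 1·(-1) + 0·(-2) + 0·(-3) = -1; so z(0) = [-8, 3, -1]^T.
x_3(t) = Σ_i (v_i)_3 · z_i(0) · e^{λ_i t} (row 3 of V times the modal terms).
x_3(1.0) = 1·(-8)·e^{-5·1.0} + 1·3·e^{-4·1.0} + (-2)·(-1)·e^{-2·1.0} = (-8)·0.006738 + 3·0.018316 + 2·0.135335 = 0.2717.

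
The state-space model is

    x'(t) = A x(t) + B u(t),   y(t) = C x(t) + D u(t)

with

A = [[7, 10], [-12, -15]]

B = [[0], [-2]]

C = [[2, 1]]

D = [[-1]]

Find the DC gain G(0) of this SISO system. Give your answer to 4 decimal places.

-2.7333

G(0) = C(-A)^{-1}B + D = -C A^{-1} B + D.
det A = 15, so A^{-1} = (1/15)·adj(A) = [[-1, -2/3], [4/5, 7/15]]
A^{-1} B = [4/3, -14/15]^T
C A^{-1} B = 26/15
G(0) = D - C A^{-1} B = -1 - (26/15) = -41/15 ≈ -2.7333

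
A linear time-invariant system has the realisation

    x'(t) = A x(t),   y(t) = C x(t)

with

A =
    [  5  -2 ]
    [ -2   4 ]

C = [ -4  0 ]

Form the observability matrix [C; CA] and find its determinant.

-32

CA = [[-20, 8]]
Observability matrix O = [C; CA] = [[-4, 0], [-20, 8]]
det(O) = (-4)·8 - 0·(-20) = -32 - 0 = -32
Since det(O) ≠ 0, rank(O) = 2 and the system is completely observable.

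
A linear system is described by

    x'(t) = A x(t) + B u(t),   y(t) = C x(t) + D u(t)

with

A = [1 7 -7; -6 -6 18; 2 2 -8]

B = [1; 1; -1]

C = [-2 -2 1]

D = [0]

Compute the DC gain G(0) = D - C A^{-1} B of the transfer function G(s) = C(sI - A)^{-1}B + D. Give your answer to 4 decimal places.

1.3333

G(0) = C(-A)^{-1}B + D = -C A^{-1} B + D.
det A = -72, so A^{-1} = (1/-72)·adj(A) = [[-1/6, -7/12, -7/6], [1/6, -1/12, -1/3], [0, -1/6, -1/2]]
A^{-1} B = [5/12, 5/12, 1/3]^T
C A^{-1} B = -4/3
G(0) = D - C A^{-1} B = 0 - (-4/3) = 4/3 ≈ 1.3333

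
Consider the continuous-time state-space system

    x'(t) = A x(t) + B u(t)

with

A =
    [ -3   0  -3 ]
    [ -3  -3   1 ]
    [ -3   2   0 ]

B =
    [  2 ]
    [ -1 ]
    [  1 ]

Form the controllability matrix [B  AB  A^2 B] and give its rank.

3

AB = [[-9], [-2], [-8]]
A^2B = [[51], [25], [23]]
Controllability matrix C = [B  AB  A^2B] = [[2, -9, 51], [-1, -2, 25], [1, -8, 23]]
det(C) = 2·((-2)·23 - 25·(-8)) - (-9)·((-1)·23 - 25·1) + 51·((-1)·(-8) - (-2)·1) = 2·154 - (-9)·(-48) + 51·10 = 386 ≠ 0, so rank(C) = 3.
rank(C) = 3 = n, so the pair (A, B) is completely controllable.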